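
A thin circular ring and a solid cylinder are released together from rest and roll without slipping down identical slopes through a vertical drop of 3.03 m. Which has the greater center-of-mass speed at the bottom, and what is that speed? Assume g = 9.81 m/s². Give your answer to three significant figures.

the solid cylinder, at v ≈ 6.30 m/s

For rolling without slipping, Mgh = ½(1+k)Mv² where k = I/(MR²), so v = √(2gh/(1+k)).
Thin circular ring: k = 1, giving v = √(2×9.81×3.03/2) = 5.452 m/s.
Solid cylinder: k = 0.5, giving v = √(2×9.81×3.03/1.5) = 6.295 m/s.
The smaller k wins: the solid cylinder, at ≈ 6.30 m/s.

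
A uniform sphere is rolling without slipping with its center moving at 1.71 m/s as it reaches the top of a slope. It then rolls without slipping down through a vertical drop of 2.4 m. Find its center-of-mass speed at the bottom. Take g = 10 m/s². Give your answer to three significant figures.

For this body I = (2/5)MR², i.e. k = I/(MR²) = 0.4.
Rolling without slipping gives ω = v/R, so the total kinetic energy is ½Mv² + ½Iω² = ½(1+k)Mv² = (7/10)Mv².
Conserving energy between top and bottom: (7/10)Mv² = (7/10)Mv₀² + Mgh, hence v² = v₀² + 2gh/(1+k).
v = √(1.71² + 2×10×2.4/1.4) = √37.21 ≈ 6.10 m/s.

v ≈ 6.10 m/s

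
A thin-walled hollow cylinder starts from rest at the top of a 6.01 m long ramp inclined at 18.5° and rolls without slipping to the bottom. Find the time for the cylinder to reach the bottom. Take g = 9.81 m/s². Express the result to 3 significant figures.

t ≈ 2.78 s

For this body I = MR², i.e. k = I/(MR²) = 1.
Along the incline Mg sinθ − f = Ma, and torque about the center fR = Iα = kMR²(a/R) gives f = kMa.
Hence a = g sinθ/(1+k) = 9.81×sin18.5°/2 = 1.556 m/s².
With constant a from rest, t = √(2L/a) = √(2·6.01/1.556) ≈ 2.78 s.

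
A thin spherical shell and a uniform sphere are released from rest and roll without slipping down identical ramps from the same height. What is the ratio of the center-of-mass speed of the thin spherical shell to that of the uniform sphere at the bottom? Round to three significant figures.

Each satisfies Mgh = ½(1+k)Mv² with k = I/(MR²), so v ∝ 1/√(1+k).
For the thin spherical shell k = 2/3; for the uniform sphere k = 0.4.
v₁/v₂ = √((1+k₂)/(1+k₁)) = √(1.4/1.667) ≈ 0.917.

v_ratio ≈ 0.917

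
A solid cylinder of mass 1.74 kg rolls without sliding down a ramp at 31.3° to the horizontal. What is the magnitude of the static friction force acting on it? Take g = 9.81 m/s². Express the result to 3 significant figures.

The moment of inertia is (1/2)MR², giving k ≡ I/(MR²) = 0.5.
Newton's second law down the slope: Mg sinθ − f = Ma. The torque equation fR = Iα (with α = a/R) gives f = kMa.
Combining, a = g sinθ/(1+k) and f = kMa = kMg sinθ/(1+k).
f = 0.5 × 1.74 × 9.81 × sin31.3° / 1.5 ≈ 2.96 N.

f ≈ 2.96 N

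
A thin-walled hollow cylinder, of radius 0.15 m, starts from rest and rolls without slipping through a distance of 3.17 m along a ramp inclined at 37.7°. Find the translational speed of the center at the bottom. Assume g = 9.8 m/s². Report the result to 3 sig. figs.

v ≈ 4.36 m/s

Here I = MR², so the shape factor k = I/(MR²) = 1.
Rolling without slipping gives ω = v/R, so the total kinetic energy is ½Mv² + ½Iω² = ½(1+k)Mv² = Mv².
The vertical drop is h = L sinθ = 3.17 × sin37.7° = 1.939 m.
Setting Mgh = Mv² gives v = √(2gh/(1+k)) = √(2·9.8·1.939/2) ≈ 4.36 m/s.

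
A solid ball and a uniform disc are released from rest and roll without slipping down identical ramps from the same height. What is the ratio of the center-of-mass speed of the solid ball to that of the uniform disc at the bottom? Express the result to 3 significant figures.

Each satisfies Mgh = ½(1+k)Mv² with k = I/(MR²), so v ∝ 1/√(1+k).
For the solid ball k = 0.4; for the uniform disc k = 0.5.
v₁/v₂ = √((1+k₂)/(1+k₁)) = √(1.5/1.4) ≈ 1.04.

v_ratio ≈ 1.04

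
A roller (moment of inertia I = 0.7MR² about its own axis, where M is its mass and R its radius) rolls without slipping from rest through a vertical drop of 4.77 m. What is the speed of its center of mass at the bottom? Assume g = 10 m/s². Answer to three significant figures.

v ≈ 7.49 m/s

Here I = 0.7MR², so the shape factor k = I/(MR²) = 0.7.
Pure rolling means v = ωR; then KE = ½Mv² + ½I(v/R)² = ½(1+k)Mv² = (17/20)Mv².
Energy conservation: Mgh = (17/20)Mv², so v = √(2gh/(1+k)) = √(2 × 10 × 4.77 / 1.7) ≈ 7.49 m/s.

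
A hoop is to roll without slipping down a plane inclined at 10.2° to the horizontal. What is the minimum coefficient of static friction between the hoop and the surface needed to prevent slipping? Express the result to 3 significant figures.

μ_min ≈ 0.0900

The moment of inertia is MR², giving k ≡ I/(MR²) = 1.
Along the incline Mg sinθ − f = Ma, and torque about the center fR = Iα = kMR²(a/R) gives f = kMa.
These give a = g sinθ/(1+k) and the required friction f = kMg sinθ/(1+k).
The normal force is N = Mg cosθ, so μ_min = f/N = k tanθ/(1+k).
μ_min = 1 × tan10.2° / 2 ≈ 0.0900.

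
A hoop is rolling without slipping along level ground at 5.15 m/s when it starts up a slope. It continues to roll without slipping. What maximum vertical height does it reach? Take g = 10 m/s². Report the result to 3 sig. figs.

For this body I = MR², i.e. k = I/(MR²) = 1.
Pure rolling means v = ωR; then KE = ½Mv² + ½I(v/R)² = ½(1+k)Mv² = Mv².
All of this converts to potential energy at the highest point: Mv₀² = Mgh.
Thus h = (1+k)v₀²/(2g) = 2 × 5.15² / (2 × 10) ≈ 2.65 m.

h ≈ 2.65 m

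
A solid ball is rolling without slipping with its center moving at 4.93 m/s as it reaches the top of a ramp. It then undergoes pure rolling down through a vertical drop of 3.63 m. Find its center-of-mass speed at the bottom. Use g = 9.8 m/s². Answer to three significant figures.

v ≈ 8.67 m/s

For this body I = (2/5)MR², i.e. k = I/(MR²) = 0.4.
The rolling condition ω = v/R makes the rotational term ½I(v/R)² = ½kMv², so KE_total = ½(1+k)Mv² = (7/10)Mv².
Energy conservation: (7/10)Mv₀² + Mgh = (7/10)Mv², so v² = v₀² + 2gh/(1+k).
v = √(4.93² + 2×9.8×3.63/1.4) = √75.12 ≈ 8.67 m/s.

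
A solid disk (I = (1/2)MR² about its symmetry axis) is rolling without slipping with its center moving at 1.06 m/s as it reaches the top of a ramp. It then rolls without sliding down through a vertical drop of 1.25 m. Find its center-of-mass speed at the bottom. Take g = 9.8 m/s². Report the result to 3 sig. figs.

v ≈ 4.18 m/s

For this body I = (1/2)MR², i.e. k = I/(MR²) = 0.5.
The rolling condition ω = v/R makes the rotational term ½I(v/R)² = ½kMv², so KE_total = ½(1+k)Mv² = (3/4)Mv².
Energy conservation: (3/4)Mv₀² + Mgh = (3/4)Mv², so v² = v₀² + 2gh/(1+k).
v = √(1.06² + 2×9.8×1.25/1.5) = √17.46 ≈ 4.18 m/s.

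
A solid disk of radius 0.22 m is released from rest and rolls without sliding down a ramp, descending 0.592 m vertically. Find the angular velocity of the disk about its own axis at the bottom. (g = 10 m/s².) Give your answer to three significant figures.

Here I = (1/2)MR², so the shape factor k = I/(MR²) = 0.5.
Rolling without slipping gives ω = v/R, so the total kinetic energy is ½Mv² + ½Iω² = ½(1+k)Mv² = (3/4)Mv².
Energy conservation Mgh = ½(1+k)Mv² gives v = √(2gh/(1+k)) = √(2 × 10 × 0.592 / 1.5) = 2.81 m/s.
The angular speed follows from ω = v/R = 2.81/0.22 ≈ 12.8 rad/s.

ω ≈ 12.8 rad/s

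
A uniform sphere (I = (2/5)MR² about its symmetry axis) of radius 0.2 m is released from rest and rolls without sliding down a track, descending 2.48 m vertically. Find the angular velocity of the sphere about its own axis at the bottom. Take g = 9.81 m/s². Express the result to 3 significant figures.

ω ≈ 29.5 rad/s

For this body I = (2/5)MR², i.e. k = I/(MR²) = 0.4.
Rolling without slipping gives ω = v/R, so the total kinetic energy is ½Mv² + ½Iω² = ½(1+k)Mv² = (7/10)Mv².
Energy conservation Mgh = ½(1+k)Mv² gives v = √(2gh/(1+k)) = √(2 × 9.81 × 2.48 / 1.4) = 5.895 m/s.
The angular speed follows from ω = v/R = 5.895/0.2 ≈ 29.5 rad/s.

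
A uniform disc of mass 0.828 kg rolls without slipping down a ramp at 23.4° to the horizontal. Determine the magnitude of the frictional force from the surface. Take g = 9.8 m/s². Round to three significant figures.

Here I = (1/2)MR², so the shape factor k = I/(MR²) = 0.5.
Newton's second law down the slope: Mg sinθ − f = Ma. The torque equation fR = Iα (with α = a/R) gives f = kMa.
Combining, a = g sinθ/(1+k) and f = kMa = kMg sinθ/(1+k).
f = 0.5 × 0.828 × 9.8 × sin23.4° / 1.5 ≈ 1.07 N.

f ≈ 1.07 N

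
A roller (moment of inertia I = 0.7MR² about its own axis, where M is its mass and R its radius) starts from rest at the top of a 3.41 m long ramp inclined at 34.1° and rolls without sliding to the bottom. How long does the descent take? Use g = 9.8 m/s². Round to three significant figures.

With I = 0.7MR², the ratio k = I/(MR²) is 0.7.
Along the incline Mg sinθ − f = Ma, and torque about the center fR = Iα = kMR²(a/R) gives f = kMa.
Hence a = g sinθ/(1+k) = 9.8×sin34.1°/1.7 = 3.232 m/s².
Starting from rest, L = ½at², so t = √(2L/a) = √(2×3.41/3.232) ≈ 1.45 s.

t ≈ 1.45 s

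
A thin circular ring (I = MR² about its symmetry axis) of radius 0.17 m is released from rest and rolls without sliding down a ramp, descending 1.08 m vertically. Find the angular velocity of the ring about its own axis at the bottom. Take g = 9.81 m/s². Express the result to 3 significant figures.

For this body I = MR², i.e. k = I/(MR²) = 1.
Pure rolling means v = ωR; then KE = ½Mv² + ½I(v/R)² = ½(1+k)Mv² = Mv².
Energy conservation Mgh = ½(1+k)Mv² gives v = √(2gh/(1+k)) = √(2 × 9.81 × 1.08 / 2) = 3.255 m/s.
The angular speed follows from ω = v/R = 3.255/0.17 ≈ 19.1 rad/s.

ω ≈ 19.1 rad/s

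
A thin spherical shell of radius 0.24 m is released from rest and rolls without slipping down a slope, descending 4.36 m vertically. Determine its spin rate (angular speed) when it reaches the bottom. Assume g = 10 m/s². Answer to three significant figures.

Here I = (2/3)MR², so the shape factor k = I/(MR²) = 2/3.
The rolling condition ω = v/R makes the rotational term ½I(v/R)² = ½kMv², so KE_total = ½(1+k)Mv² = (5/6)Mv².
Energy conservation Mgh = ½(1+k)Mv² gives v = √(2gh/(1+k)) = √(2 × 10 × 4.36 / 1.667) = 7.233 m/s.
Then ω = v/R = 7.233 / 0.24 ≈ 30.1 rad/s.

ω ≈ 30.1 rad/s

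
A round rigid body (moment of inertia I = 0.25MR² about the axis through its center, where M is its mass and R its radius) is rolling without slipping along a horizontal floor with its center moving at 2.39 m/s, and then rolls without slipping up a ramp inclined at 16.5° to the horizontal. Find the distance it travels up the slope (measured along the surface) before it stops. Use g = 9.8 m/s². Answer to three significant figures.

With I = 0.25MR², the ratio k = I/(MR²) is 0.25.
Since it rolls without slipping, ω = v/R and KE = ½Mv² + ½Iω² = ½(1+k)Mv² = (5/8)Mv².
Setting this equal to Mgh gives the vertical rise h = (1+k)v₀²/(2g) = 1.25×2.39²/(2×9.8) = 0.3643 m.
Along the incline, d = h/sinθ = 0.3643/sin16.5° ≈ 1.28 m.

d ≈ 1.28 m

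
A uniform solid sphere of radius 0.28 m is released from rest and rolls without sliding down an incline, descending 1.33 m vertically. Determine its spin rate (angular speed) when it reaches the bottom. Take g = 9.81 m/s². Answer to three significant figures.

Here I = (2/5)MR², so the shape factor k = I/(MR²) = 0.4.
Since it rolls without slipping, ω = v/R and KE = ½Mv² + ½Iω² = ½(1+k)Mv² = (7/10)Mv².
Energy conservation Mgh = ½(1+k)Mv² gives v = √(2gh/(1+k)) = √(2 × 9.81 × 1.33 / 1.4) = 4.317 m/s.
Then ω = v/R = 4.317 / 0.28 ≈ 15.4 rad/s.

ω ≈ 15.4 rad/s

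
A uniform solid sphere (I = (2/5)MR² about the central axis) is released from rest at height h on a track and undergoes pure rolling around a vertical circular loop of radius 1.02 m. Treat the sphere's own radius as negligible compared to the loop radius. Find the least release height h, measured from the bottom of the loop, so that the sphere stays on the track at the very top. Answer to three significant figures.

h_min ≈ 2.75 m

With I = (2/5)MR², the ratio k = I/(MR²) is 0.4.
At the top, contact is just lost when gravity alone supplies the centripetal force: Mg = Mv_top²/r, i.e. v_top² = gr.
With ω = v/R, the kinetic energy at speed v is ½(1+k)Mv² = (7/10)Mv².
Energy conservation from release (height h) to the top (height 2r): Mgh = Mg(2r) + (7/10)M·gr.
Thus h_min = 2r + (1+k)r/2 = r(2 + 1.4/2) = 1.02 × 2.7 ≈ 2.75 m.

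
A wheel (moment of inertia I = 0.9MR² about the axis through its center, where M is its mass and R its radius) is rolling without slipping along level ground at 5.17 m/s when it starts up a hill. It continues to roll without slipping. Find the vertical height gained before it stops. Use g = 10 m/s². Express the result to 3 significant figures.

h ≈ 2.54 m

Here I = 0.9MR², so the shape factor k = I/(MR²) = 0.9.
Pure rolling means v = ωR; then KE = ½Mv² + ½I(v/R)² = ½(1+k)Mv² = (19/20)Mv².
At the top the kinetic energy is zero, so (19/20)Mv₀² = Mgh.
Thus h = (1+k)v₀²/(2g) = 1.9 × 5.17² / (2 × 10) ≈ 2.54 m.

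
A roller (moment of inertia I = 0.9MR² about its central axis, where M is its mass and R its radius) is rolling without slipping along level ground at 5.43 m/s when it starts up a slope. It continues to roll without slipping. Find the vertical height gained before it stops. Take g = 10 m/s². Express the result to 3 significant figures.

The moment of inertia is 0.9MR², giving k ≡ I/(MR²) = 0.9.
Pure rolling means v = ωR; then KE = ½Mv² + ½I(v/R)² = ½(1+k)Mv² = (19/20)Mv².
At the top the kinetic energy is zero, so (19/20)Mv₀² = Mgh.
Thus h = (1+k)v₀²/(2g) = 1.9 × 5.43² / (2 × 10) ≈ 2.80 m.

h ≈ 2.80 m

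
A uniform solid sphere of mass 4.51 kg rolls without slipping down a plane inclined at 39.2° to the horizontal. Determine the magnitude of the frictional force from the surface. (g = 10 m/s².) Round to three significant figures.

The moment of inertia is (2/5)MR², giving k ≡ I/(MR²) = 0.4.
Translational: Mg sinθ − f = Ma. Rotational about the CM: fR = Iα = kMRa, so f = kMa.
Combining, a = g sinθ/(1+k) and f = kMa = kMg sinθ/(1+k).
f = 0.4 × 4.51 × 10 × sin39.2° / 1.4 ≈ 8.14 N.

f ≈ 8.14 N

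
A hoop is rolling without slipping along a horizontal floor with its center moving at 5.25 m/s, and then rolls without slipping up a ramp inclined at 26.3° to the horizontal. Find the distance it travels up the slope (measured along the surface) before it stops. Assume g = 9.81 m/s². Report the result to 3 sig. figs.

The moment of inertia is MR², giving k ≡ I/(MR²) = 1.
Since it rolls without slipping, ω = v/R and KE = ½Mv² + ½Iω² = ½(1+k)Mv² = Mv².
Setting this equal to Mgh gives the vertical rise h = (1+k)v₀²/(2g) = 2×5.25²/(2×9.81) = 2.81 m.
Along the incline, d = h/sinθ = 2.81/sin26.3° ≈ 6.34 m.

d ≈ 6.34 m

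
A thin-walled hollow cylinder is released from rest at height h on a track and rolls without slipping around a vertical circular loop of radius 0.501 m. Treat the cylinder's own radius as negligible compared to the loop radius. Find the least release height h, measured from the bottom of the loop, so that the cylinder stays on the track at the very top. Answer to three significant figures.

h_min ≈ 1.50 m

The moment of inertia is MR², giving k ≡ I/(MR²) = 1.
At the top, contact is just lost when gravity alone supplies the centripetal force: Mg = Mv_top²/r, i.e. v_top² = gr.
With ω = v/R, the kinetic energy at speed v is ½(1+k)Mv² = Mv².
Energy conservation from release (height h) to the top (height 2r): Mgh = Mg(2r) + M·gr.
Thus h_min = 2r + (1+k)r/2 = r(2 + 2/2) = 0.501 × 3 ≈ 1.50 m.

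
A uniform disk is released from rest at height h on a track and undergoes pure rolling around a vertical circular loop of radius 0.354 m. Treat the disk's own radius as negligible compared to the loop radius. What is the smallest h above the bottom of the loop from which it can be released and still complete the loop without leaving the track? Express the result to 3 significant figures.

h_min ≈ 0.974 m

For this body I = (1/2)MR², i.e. k = I/(MR²) = 0.5.
At the top of the loop, the minimum-contact condition is Mg = Mv_top²/r, so v_top² = gr.
With ω = v/R, the kinetic energy at speed v is ½(1+k)Mv² = (3/4)Mv².
Energy conservation from release (height h) to the top (height 2r): Mgh = Mg(2r) + (3/4)M·gr.
Thus h_min = 2r + (1+k)r/2 = r(2 + 1.5/2) = 0.354 × 2.75 ≈ 0.974 m.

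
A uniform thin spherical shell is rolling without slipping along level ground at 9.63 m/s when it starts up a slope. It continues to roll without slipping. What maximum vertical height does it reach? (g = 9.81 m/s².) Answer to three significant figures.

h ≈ 7.88 m

With I = (2/3)MR², the ratio k = I/(MR²) is 2/3.
Rolling without slipping gives ω = v/R, so the total kinetic energy is ½Mv² + ½Iω² = ½(1+k)Mv² = (5/6)Mv².
All of this converts to potential energy at the highest point: (5/6)Mv₀² = Mgh.
Thus h = (1+k)v₀²/(2g) = 1.667 × 9.63² / (2 × 9.81) ≈ 7.88 m.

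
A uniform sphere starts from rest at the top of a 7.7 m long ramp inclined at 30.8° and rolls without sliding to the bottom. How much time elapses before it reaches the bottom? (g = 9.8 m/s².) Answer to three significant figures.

t ≈ 2.07 s

The moment of inertia is (2/5)MR², giving k ≡ I/(MR²) = 0.4.
Translational: Mg sinθ − f = Ma. Rotational about the CM: fR = Iα = kMRa, so f = kMa.
Hence a = g sinθ/(1+k) = 9.8×sin30.8°/1.4 = 3.584 m/s².
With constant a from rest, t = √(2L/a) = √(2·7.7/3.584) ≈ 2.07 s.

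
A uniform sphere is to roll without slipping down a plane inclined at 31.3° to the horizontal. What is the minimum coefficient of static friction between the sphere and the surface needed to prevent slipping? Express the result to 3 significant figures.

μ_min ≈ 0.174

The moment of inertia is (2/5)MR², giving k ≡ I/(MR²) = 0.4.
Along the incline Mg sinθ − f = Ma, and torque about the center fR = Iα = kMR²(a/R) gives f = kMa.
These give a = g sinθ/(1+k) and the required friction f = kMg sinθ/(1+k).
With N = Mg cosθ, the no-slip condition f ≤ μN gives μ_min = f/N = k tanθ/(1+k).
μ_min = 0.4 × tan31.3° / 1.4 ≈ 0.174.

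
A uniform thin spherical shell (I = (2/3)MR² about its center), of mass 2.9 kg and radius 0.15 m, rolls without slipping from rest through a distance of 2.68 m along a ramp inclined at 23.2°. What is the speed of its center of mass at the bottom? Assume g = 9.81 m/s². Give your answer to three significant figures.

v ≈ 3.53 m/s

With I = (2/3)MR², the ratio k = I/(MR²) is 2/3.
Since it rolls without slipping, ω = v/R and KE = ½Mv² + ½Iω² = ½(1+k)Mv² = (5/6)Mv².
The vertical drop is h = L sinθ = 2.68 × sin23.2° = 1.056 m.
Setting Mgh = (5/6)Mv² gives v = √(2gh/(1+k)) = √(2·9.81·1.056/1.667) ≈ 3.53 m/s.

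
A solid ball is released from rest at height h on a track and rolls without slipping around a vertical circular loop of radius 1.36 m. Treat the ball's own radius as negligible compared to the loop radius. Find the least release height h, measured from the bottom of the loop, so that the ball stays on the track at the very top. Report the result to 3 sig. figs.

Here I = (2/5)MR², so the shape factor k = I/(MR²) = 0.4.
At the top of the loop, the minimum-contact condition is Mg = Mv_top²/r, so v_top² = gr.
With ω = v/R, the kinetic energy at speed v is ½(1+k)Mv² = (7/10)Mv².
Energy conservation from release (height h) to the top (height 2r): Mgh = Mg(2r) + (7/10)M·gr.
Thus h_min = 2r + (1+k)r/2 = r(2 + 1.4/2) = 1.36 × 2.7 ≈ 3.67 m.

h_min ≈ 3.67 m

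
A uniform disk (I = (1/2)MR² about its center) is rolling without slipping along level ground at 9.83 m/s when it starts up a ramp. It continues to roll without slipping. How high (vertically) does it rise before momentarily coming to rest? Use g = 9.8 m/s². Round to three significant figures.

h ≈ 7.40 m

The moment of inertia is (1/2)MR², giving k ≡ I/(MR²) = 0.5.
The rolling condition ω = v/R makes the rotational term ½I(v/R)² = ½kMv², so KE_total = ½(1+k)Mv² = (3/4)Mv².
All of this converts to potential energy at the highest point: (3/4)Mv₀² = Mgh.
Thus h = (1+k)v₀²/(2g) = 1.5 × 9.83² / (2 × 9.8) ≈ 7.40 m.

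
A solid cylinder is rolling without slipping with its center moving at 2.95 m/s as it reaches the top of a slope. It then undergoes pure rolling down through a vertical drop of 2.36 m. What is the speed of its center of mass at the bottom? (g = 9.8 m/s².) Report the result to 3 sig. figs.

The moment of inertia is (1/2)MR², giving k ≡ I/(MR²) = 0.5.
The rolling condition ω = v/R makes the rotational term ½I(v/R)² = ½kMv², so KE_total = ½(1+k)Mv² = (3/4)Mv².
Energy conservation: (3/4)Mv₀² + Mgh = (3/4)Mv², so v² = v₀² + 2gh/(1+k).
v = √(2.95² + 2×9.8×2.36/1.5) = √39.54 ≈ 6.29 m/s.

v ≈ 6.29 m/s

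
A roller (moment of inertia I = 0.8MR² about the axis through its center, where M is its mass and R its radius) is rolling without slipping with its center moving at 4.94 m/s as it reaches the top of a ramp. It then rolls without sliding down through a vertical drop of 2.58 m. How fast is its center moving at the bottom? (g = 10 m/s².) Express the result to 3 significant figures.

With I = 0.8MR², the ratio k = I/(MR²) is 0.8.
Since it rolls without slipping, ω = v/R and KE = ½Mv² + ½Iω² = ½(1+k)Mv² = (9/10)Mv².
Conserving energy between top and bottom: (9/10)Mv² = (9/10)Mv₀² + Mgh, hence v² = v₀² + 2gh/(1+k).
v = √(4.94² + 2×10×2.58/1.8) = √53.07 ≈ 7.28 m/s.

v ≈ 7.28 m/s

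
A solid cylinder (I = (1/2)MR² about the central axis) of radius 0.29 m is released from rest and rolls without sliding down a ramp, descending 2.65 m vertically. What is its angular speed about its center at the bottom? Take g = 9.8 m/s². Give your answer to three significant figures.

For this body I = (1/2)MR², i.e. k = I/(MR²) = 0.5.
Rolling without slipping gives ω = v/R, so the total kinetic energy is ½Mv² + ½Iω² = ½(1+k)Mv² = (3/4)Mv².
Energy conservation Mgh = ½(1+k)Mv² gives v = √(2gh/(1+k)) = √(2 × 9.8 × 2.65 / 1.5) = 5.884 m/s.
Then ω = v/R = 5.884 / 0.29 ≈ 20.3 rad/s.

ω ≈ 20.3 rad/s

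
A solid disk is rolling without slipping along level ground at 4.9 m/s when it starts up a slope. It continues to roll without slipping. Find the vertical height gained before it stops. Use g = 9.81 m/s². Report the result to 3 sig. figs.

h ≈ 1.84 m

For this body I = (1/2)MR², i.e. k = I/(MR²) = 0.5.
Rolling without slipping gives ω = v/R, so the total kinetic energy is ½Mv² + ½Iω² = ½(1+k)Mv² = (3/4)Mv².
At the top the kinetic energy is zero, so (3/4)Mv₀² = Mgh.
Thus h = (1+k)v₀²/(2g) = 1.5 × 4.9² / (2 × 9.81) ≈ 1.84 m.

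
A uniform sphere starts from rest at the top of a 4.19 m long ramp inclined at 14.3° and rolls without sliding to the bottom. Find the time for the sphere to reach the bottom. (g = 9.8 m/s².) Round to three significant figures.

The moment of inertia is (2/5)MR², giving k ≡ I/(MR²) = 0.4.
Translational: Mg sinθ − f = Ma. Rotational about the CM: fR = Iα = kMRa, so f = kMa.
Hence a = g sinθ/(1+k) = 9.8×sin14.3°/1.4 = 1.729 m/s².
With constant a from rest, t = √(2L/a) = √(2·4.19/1.729) ≈ 2.20 s.

t ≈ 2.20 s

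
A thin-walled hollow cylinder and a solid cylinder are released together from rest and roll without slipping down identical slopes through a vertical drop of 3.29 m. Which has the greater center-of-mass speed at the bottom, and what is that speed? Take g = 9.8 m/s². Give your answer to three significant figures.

the solid cylinder, at v ≈ 6.56 m/s

For rolling without slipping, Mgh = ½(1+k)Mv² where k = I/(MR²), so v = √(2gh/(1+k)).
Thin-walled hollow cylinder: k = 1, giving v = √(2×9.8×3.29/2) = 5.678 m/s.
Solid cylinder: k = 0.5, giving v = √(2×9.8×3.29/1.5) = 6.557 m/s.
The smaller k wins: the solid cylinder, at ≈ 6.56 m/s.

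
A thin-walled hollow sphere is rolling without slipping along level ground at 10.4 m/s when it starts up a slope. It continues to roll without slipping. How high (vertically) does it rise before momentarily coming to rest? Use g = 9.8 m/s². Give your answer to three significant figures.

Here I = (2/3)MR², so the shape factor k = I/(MR²) = 2/3.
Pure rolling means v = ωR; then KE = ½Mv² + ½I(v/R)² = ½(1+k)Mv² = (5/6)Mv².
At the top the kinetic energy is zero, so (5/6)Mv₀² = Mgh.
Thus h = (1+k)v₀²/(2g) = 1.667 × 10.4² / (2 × 9.8) ≈ 9.20 m.

h ≈ 9.20 m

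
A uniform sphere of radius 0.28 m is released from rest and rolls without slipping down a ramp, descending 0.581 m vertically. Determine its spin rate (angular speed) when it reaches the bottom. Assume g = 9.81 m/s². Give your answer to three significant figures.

The moment of inertia is (2/5)MR², giving k ≡ I/(MR²) = 0.4.
Since it rolls without slipping, ω = v/R and KE = ½Mv² + ½Iω² = ½(1+k)Mv² = (7/10)Mv².
Energy conservation Mgh = ½(1+k)Mv² gives v = √(2gh/(1+k)) = √(2 × 9.81 × 0.581 / 1.4) = 2.853 m/s.
Then ω = v/R = 2.853 / 0.28 ≈ 10.2 rad/s.

ω ≈ 10.2 rad/s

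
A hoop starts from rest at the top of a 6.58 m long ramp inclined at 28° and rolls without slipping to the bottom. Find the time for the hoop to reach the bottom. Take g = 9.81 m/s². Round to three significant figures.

t ≈ 2.39 s

The moment of inertia is MR², giving k ≡ I/(MR²) = 1.
Newton's second law down the slope: Mg sinθ − f = Ma. The torque equation fR = Iα (with α = a/R) gives f = kMa.
Hence a = g sinθ/(1+k) = 9.81×sin28°/2 = 2.303 m/s².
Starting from rest, L = ½at², so t = √(2L/a) = √(2×6.58/2.303) ≈ 2.39 s.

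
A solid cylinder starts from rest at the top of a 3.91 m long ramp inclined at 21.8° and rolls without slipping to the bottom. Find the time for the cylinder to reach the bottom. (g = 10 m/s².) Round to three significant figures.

With I = (1/2)MR², the ratio k = I/(MR²) is 0.5.
Along the incline Mg sinθ − f = Ma, and torque about the center fR = Iα = kMR²(a/R) gives f = kMa.
Hence a = g sinθ/(1+k) = 10×sin21.8°/1.5 = 2.476 m/s².
Starting from rest, L = ½at², so t = √(2L/a) = √(2×3.91/2.476) ≈ 1.78 s.

t ≈ 1.78 s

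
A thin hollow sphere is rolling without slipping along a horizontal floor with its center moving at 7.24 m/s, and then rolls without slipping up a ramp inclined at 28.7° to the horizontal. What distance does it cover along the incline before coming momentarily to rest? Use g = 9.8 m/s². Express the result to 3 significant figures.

For this body I = (2/3)MR², i.e. k = I/(MR²) = 2/3.
Since it rolls without slipping, ω = v/R and KE = ½Mv² + ½Iω² = ½(1+k)Mv² = (5/6)Mv².
Setting this equal to Mgh gives the vertical rise h = (1+k)v₀²/(2g) = 1.667×7.24²/(2×9.8) = 4.457 m.
Along the incline, d = h/sinθ = 4.457/sin28.7° ≈ 9.28 m.

d ≈ 9.28 m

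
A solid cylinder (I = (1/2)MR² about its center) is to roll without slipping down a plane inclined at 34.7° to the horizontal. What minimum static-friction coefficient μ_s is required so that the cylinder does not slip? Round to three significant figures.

μ_min ≈ 0.231

With I = (1/2)MR², the ratio k = I/(MR²) is 0.5.
Newton's second law down the slope: Mg sinθ − f = Ma. The torque equation fR = Iα (with α = a/R) gives f = kMa.
These give a = g sinθ/(1+k) and the required friction f = kMg sinθ/(1+k).
With N = Mg cosθ, the no-slip condition f ≤ μN gives μ_min = f/N = k tanθ/(1+k).
μ_min = 0.5 × tan34.7° / 1.5 ≈ 0.231.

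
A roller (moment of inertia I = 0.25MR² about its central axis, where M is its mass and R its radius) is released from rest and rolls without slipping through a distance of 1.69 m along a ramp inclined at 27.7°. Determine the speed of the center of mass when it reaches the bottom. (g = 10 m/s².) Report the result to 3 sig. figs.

v ≈ 3.55 m/s

For this body I = 0.25MR², i.e. k = I/(MR²) = 0.25.
The rolling condition ω = v/R makes the rotational term ½I(v/R)² = ½kMv², so KE_total = ½(1+k)Mv² = (5/8)Mv².
The vertical drop is h = L sinθ = 1.69 × sin27.7° = 0.7856 m.
Setting Mgh = (5/8)Mv² gives v = √(2gh/(1+k)) = √(2·10·0.7856/1.25) ≈ 3.55 m/s.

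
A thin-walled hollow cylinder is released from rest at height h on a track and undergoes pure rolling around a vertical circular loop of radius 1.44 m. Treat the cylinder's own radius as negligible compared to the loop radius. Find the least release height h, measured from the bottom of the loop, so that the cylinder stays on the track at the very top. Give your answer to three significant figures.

Here I = MR², so the shape factor k = I/(MR²) = 1.
At the top of the loop, the minimum-contact condition is Mg = Mv_top²/r, so v_top² = gr.
With ω = v/R, the kinetic energy at speed v is ½(1+k)Mv² = Mv².
Energy conservation from release (height h) to the top (height 2r): Mgh = Mg(2r) + M·gr.
Thus h_min = 2r + (1+k)r/2 = r(2 + 2/2) = 1.44 × 3 ≈ 4.32 m.

h_min ≈ 4.32 m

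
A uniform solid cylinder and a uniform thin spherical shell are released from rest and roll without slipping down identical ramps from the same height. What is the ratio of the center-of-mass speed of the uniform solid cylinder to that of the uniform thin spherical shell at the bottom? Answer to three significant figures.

Each satisfies Mgh = ½(1+k)Mv² with k = I/(MR²), so v ∝ 1/√(1+k).
For the uniform solid cylinder k = 0.5; for the uniform thin spherical shell k = 2/3.
v₁/v₂ = √((1+k₂)/(1+k₁)) = √(1.667/1.5) ≈ 1.05.

v_ratio ≈ 1.05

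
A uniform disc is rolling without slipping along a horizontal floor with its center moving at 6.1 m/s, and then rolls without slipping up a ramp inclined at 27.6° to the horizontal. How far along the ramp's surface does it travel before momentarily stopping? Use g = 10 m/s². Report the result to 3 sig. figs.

With I = (1/2)MR², the ratio k = I/(MR²) is 0.5.
Rolling without slipping gives ω = v/R, so the total kinetic energy is ½Mv² + ½Iω² = ½(1+k)Mv² = (3/4)Mv².
Setting this equal to Mgh gives the vertical rise h = (1+k)v₀²/(2g) = 1.5×6.1²/(2×10) = 2.791 m.
The distance along the slope is d = h/sinθ = 2.791/sin27.6° ≈ 6.02 m.

d ≈ 6.02 m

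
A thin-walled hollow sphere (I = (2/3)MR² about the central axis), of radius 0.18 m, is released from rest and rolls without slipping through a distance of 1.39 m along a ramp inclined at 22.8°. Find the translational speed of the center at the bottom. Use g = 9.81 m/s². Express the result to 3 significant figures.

For this body I = (2/3)MR², i.e. k = I/(MR²) = 2/3.
Since it rolls without slipping, ω = v/R and KE = ½Mv² + ½Iω² = ½(1+k)Mv² = (5/6)Mv².
The vertical drop is h = L sinθ = 1.39 × sin22.8° = 0.5386 m.
Energy conservation: Mgh = (5/6)Mv², so v = √(2gh/(1+k)) = √(2 × 9.81 × 0.5386 / 1.667) ≈ 2.52 m/s.

v ≈ 2.52 m/s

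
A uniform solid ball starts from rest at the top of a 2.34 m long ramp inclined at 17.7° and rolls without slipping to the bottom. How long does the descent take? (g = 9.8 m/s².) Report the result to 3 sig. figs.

The moment of inertia is (2/5)MR², giving k ≡ I/(MR²) = 0.4.
Translational: Mg sinθ − f = Ma. Rotational about the CM: fR = Iα = kMRa, so f = kMa.
Hence a = g sinθ/(1+k) = 9.8×sin17.7°/1.4 = 2.128 m/s².
Starting from rest, L = ½at², so t = √(2L/a) = √(2×2.34/2.128) ≈ 1.48 s.

t ≈ 1.48 s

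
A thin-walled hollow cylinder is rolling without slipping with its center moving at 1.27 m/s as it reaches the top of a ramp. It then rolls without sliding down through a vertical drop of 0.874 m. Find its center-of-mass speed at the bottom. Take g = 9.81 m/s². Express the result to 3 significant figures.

The moment of inertia is MR², giving k ≡ I/(MR²) = 1.
The rolling condition ω = v/R makes the rotational term ½I(v/R)² = ½kMv², so KE_total = ½(1+k)Mv² = Mv².
Conserving energy between top and bottom: Mv² = Mv₀² + Mgh, hence v² = v₀² + 2gh/(1+k).
v = √(1.27² + 2×9.81×0.874/2) = √10.19 ≈ 3.19 m/s.

v ≈ 3.19 m/s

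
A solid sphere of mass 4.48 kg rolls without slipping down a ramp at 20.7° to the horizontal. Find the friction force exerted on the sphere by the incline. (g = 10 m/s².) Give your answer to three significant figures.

f ≈ 4.52 N

Here I = (2/5)MR², so the shape factor k = I/(MR²) = 0.4.
Newton's second law down the slope: Mg sinθ − f = Ma. The torque equation fR = Iα (with α = a/R) gives f = kMa.
Combining, a = g sinθ/(1+k) and f = kMa = kMg sinθ/(1+k).
f = 0.4 × 4.48 × 10 × sin20.7° / 1.4 ≈ 4.52 N.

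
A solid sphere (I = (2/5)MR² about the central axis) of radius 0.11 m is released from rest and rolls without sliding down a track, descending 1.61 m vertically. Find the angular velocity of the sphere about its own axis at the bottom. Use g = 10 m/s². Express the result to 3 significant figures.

The moment of inertia is (2/5)MR², giving k ≡ I/(MR²) = 0.4.
Rolling without slipping gives ω = v/R, so the total kinetic energy is ½Mv² + ½Iω² = ½(1+k)Mv² = (7/10)Mv².
Energy conservation Mgh = ½(1+k)Mv² gives v = √(2gh/(1+k)) = √(2 × 10 × 1.61 / 1.4) = 4.796 m/s.
Then ω = v/R = 4.796 / 0.11 ≈ 43.6 rad/s.

ω ≈ 43.6 rad/s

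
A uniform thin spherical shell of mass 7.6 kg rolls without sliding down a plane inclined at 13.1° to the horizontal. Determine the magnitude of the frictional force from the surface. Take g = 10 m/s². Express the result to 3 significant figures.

f ≈ 6.89 N

For this body I = (2/3)MR², i.e. k = I/(MR²) = 2/3.
Translational: Mg sinθ − f = Ma. Rotational about the CM: fR = Iα = kMRa, so f = kMa.
Combining, a = g sinθ/(1+k) and f = kMa = kMg sinθ/(1+k).
f = (2/3) × 7.6 × 10 × sin13.1° / 1.667 ≈ 6.89 N.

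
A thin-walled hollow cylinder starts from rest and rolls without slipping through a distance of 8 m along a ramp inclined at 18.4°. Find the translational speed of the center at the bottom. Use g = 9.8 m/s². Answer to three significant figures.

Here I = MR², so the shape factor k = I/(MR²) = 1.
The rolling condition ω = v/R makes the rotational term ½I(v/R)² = ½kMv², so KE_total = ½(1+k)Mv² = Mv².
The vertical drop is h = L sinθ = 8 × sin18.4° = 2.525 m.
Setting Mgh = Mv² gives v = √(2gh/(1+k)) = √(2·9.8·2.525/2) ≈ 4.97 m/s.

v ≈ 4.97 m/s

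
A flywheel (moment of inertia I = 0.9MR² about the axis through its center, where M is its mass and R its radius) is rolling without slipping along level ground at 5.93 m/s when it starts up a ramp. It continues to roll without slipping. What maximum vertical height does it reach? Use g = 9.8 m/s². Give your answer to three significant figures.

Here I = 0.9MR², so the shape factor k = I/(MR²) = 0.9.
Pure rolling means v = ωR; then KE = ½Mv² + ½I(v/R)² = ½(1+k)Mv² = (19/20)Mv².
At the top the kinetic energy is zero, so (19/20)Mv₀² = Mgh.
Thus h = (1+k)v₀²/(2g) = 1.9 × 5.93² / (2 × 9.8) ≈ 3.41 m.

h ≈ 3.41 m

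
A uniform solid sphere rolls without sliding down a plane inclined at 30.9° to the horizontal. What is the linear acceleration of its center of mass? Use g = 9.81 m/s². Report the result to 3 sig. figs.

a ≈ 3.60 m/s²

Here I = (2/5)MR², so the shape factor k = I/(MR²) = 0.4.
Along the incline Mg sinθ − f = Ma, and torque about the center fR = Iα = kMR²(a/R) gives f = kMa.
Eliminating f: Mg sinθ = (1+k)Ma, so a = g sinθ/(1+k) = 9.81 × sin30.9° / 1.4 ≈ 3.60 m/s².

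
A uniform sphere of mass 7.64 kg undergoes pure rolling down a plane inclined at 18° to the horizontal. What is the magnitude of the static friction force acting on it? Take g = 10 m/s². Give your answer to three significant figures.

With I = (2/5)MR², the ratio k = I/(MR²) is 0.4.
Along the incline Mg sinθ − f = Ma, and torque about the center fR = Iα = kMR²(a/R) gives f = kMa.
Combining, a = g sinθ/(1+k) and f = kMa = kMg sinθ/(1+k).
f = 0.4 × 7.64 × 10 × sin18° / 1.4 ≈ 6.75 N.

f ≈ 6.75 N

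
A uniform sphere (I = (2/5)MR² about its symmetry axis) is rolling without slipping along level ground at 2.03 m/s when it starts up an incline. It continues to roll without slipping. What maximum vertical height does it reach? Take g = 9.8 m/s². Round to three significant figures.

h ≈ 0.294 m

The moment of inertia is (2/5)MR², giving k ≡ I/(MR²) = 0.4.
Pure rolling means v = ωR; then KE = ½Mv² + ½I(v/R)² = ½(1+k)Mv² = (7/10)Mv².
At the top the kinetic energy is zero, so (7/10)Mv₀² = Mgh.
Thus h = (1+k)v₀²/(2g) = 1.4 × 2.03² / (2 × 9.8) ≈ 0.294 m.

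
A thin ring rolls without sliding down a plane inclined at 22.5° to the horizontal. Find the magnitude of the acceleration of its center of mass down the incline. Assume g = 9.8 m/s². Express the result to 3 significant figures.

Here I = MR², so the shape factor k = I/(MR²) = 1.
Along the incline Mg sinθ − f = Ma, and torque about the center fR = Iα = kMR²(a/R) gives f = kMa.
Eliminating f: Mg sinθ = (1+k)Ma, so a = g sinθ/(1+k) = 9.8 × sin22.5° / 2 ≈ 1.88 m/s².

a ≈ 1.88 m/s²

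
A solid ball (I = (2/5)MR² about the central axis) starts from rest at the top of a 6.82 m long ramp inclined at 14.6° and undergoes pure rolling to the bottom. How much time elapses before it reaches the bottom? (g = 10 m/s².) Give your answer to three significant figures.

With I = (2/5)MR², the ratio k = I/(MR²) is 0.4.
Along the incline Mg sinθ − f = Ma, and torque about the center fR = Iα = kMR²(a/R) gives f = kMa.
Hence a = g sinθ/(1+k) = 10×sin14.6°/1.4 = 1.8 m/s².
Starting from rest, L = ½at², so t = √(2L/a) = √(2×6.82/1.8) ≈ 2.75 s.

t ≈ 2.75 s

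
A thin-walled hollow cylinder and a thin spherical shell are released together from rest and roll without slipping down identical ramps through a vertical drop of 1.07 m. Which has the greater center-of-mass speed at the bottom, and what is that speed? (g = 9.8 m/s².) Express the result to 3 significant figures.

For rolling without slipping, Mgh = ½(1+k)Mv² where k = I/(MR²), so v = √(2gh/(1+k)).
Thin-walled hollow cylinder: k = 1, giving v = √(2×9.8×1.07/2) = 3.238 m/s.
Thin spherical shell: k = 2/3, giving v = √(2×9.8×1.07/1.667) = 3.547 m/s.
The smaller k wins: the thin spherical shell, at ≈ 3.55 m/s.

the thin spherical shell, at v ≈ 3.55 m/s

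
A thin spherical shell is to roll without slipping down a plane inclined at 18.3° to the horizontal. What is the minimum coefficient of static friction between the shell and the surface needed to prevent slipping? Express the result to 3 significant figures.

Here I = (2/3)MR², so the shape factor k = I/(MR²) = 2/3.
Along the incline Mg sinθ − f = Ma, and torque about the center fR = Iα = kMR²(a/R) gives f = kMa.
These give a = g sinθ/(1+k) and the required friction f = kMg sinθ/(1+k).
The normal force is N = Mg cosθ, so μ_min = f/N = k tanθ/(1+k).
μ_min = (2/3) × tan18.3° / 1.667 ≈ 0.132.

μ_min ≈ 0.132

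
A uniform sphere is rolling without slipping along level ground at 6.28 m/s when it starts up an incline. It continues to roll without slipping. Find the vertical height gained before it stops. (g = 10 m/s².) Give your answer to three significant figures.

Here I = (2/5)MR², so the shape factor k = I/(MR²) = 0.4.
Rolling without slipping gives ω = v/R, so the total kinetic energy is ½Mv² + ½Iω² = ½(1+k)Mv² = (7/10)Mv².
At the top the kinetic energy is zero, so (7/10)Mv₀² = Mgh.
Thus h = (1+k)v₀²/(2g) = 1.4 × 6.28² / (2 × 10) ≈ 2.76 m.

h ≈ 2.76 m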